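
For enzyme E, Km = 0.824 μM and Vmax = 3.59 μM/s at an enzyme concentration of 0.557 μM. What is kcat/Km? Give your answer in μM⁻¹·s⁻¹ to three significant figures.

7.82 μM⁻¹·s⁻¹

kcat = Vmax/[E]total = 3.59/0.557 = 6.45 s⁻¹.
kcat/Km = 6.45/0.824 = 7.82 μM⁻¹·s⁻¹.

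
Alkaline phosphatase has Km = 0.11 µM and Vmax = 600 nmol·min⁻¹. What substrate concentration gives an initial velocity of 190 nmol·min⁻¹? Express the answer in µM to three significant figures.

0.0510 µM

The required fractional saturation is v/Vmax = 190/600 = 0.3167.
Then [S]/(Km+[S]) = 0.3167 ⇒ [S] = 0.11 × 0.3167/(1 − 0.3167) = 0.0510 µM.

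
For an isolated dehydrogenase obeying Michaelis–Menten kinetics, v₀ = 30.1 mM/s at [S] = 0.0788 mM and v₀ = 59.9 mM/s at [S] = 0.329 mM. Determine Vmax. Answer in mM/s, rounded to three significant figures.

In reciprocal form, 1/v = (Km/Vmax)·(1/[S]) + 1/Vmax. The two points give (1/[S], 1/v) = (12.69, 0.03322) and (3.040, 0.01669).
Slope = (0.03322 − 0.01669)/(12.69 − 3.040) = 0.001713; intercept = 0.03322 − 0.001713×12.69 = 0.01149.
Vmax = 1/intercept = 87.0 mM/s; Km = slope × Vmax = 0.001713 × 87.0 = 0.149 mM.

87.0 mM/s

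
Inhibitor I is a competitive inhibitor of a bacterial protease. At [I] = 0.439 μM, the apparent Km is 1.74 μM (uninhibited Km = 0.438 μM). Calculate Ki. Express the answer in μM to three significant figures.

0.148 μM

Competitive: Km,app = α·Km with α = 1 + [I]/Ki.
α = Km,app/Km = 1.74/0.438 = 3.973.
Ki = [I]/(α − 1) = 0.439/2.973 = 0.148 μM.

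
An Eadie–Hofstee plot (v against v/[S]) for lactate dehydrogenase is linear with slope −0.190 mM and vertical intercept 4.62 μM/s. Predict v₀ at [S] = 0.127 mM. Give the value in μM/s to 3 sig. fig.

1.85 μM/s

In the Eadie–Hofstee form v = Vmax − Km·(v/[S]), the slope is −Km and the intercept is Vmax, so Km = 0.190 mM and Vmax = 4.62 μM/s.
v = 4.62 × 0.127/(0.190 + 0.127) = 1.85 μM/s.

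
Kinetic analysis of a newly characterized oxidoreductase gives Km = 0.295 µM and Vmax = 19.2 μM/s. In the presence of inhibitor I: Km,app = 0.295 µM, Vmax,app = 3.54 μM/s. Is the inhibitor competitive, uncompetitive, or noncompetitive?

Vmax decreases (19.2 → 3.54 μM/s) while Km is unchanged — pure noncompetitive inhibition.

noncompetitive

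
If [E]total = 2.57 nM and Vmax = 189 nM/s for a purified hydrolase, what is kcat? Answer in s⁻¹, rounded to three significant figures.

73.5 s⁻¹

kcat = Vmax/[E]total = 189 nM/s / 2.57 nM = 73.5 s⁻¹.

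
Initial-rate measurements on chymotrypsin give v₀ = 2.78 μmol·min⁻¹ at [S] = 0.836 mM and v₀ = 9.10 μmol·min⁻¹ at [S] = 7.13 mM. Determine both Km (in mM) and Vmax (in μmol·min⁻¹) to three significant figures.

Km = 3.08 mM; Vmax = 13.0 μmol·min⁻¹

In reciprocal form, 1/v = (Km/Vmax)·(1/[S]) + 1/Vmax. The two points give (1/[S], 1/v) = (1.196, 0.3597) and (0.1403, 0.1099).
Slope = (0.3597 − 0.1099)/(1.196 − 0.1403) = 0.2366; intercept = 0.3597 − 0.2366×1.196 = 0.07671.
Vmax = 1/intercept = 13.0 μmol·min⁻¹; Km = slope × Vmax = 0.2366 × 13.0 = 3.08 mM.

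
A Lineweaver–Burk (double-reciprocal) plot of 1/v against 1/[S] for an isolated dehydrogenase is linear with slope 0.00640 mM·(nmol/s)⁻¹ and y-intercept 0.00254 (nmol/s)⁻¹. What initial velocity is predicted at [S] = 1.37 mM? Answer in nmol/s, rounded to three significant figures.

139 nmol/s

The y-intercept is 1/Vmax, so Vmax = 1/0.00254 = 394 nmol/s.
The slope is Km/Vmax, so Km = 0.00640 × 394 = 2.52 mM.
Then v = 394 × 1.37/(2.52 + 1.37) = 139 nmol/s.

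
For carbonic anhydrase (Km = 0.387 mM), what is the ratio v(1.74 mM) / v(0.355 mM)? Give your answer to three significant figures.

1.71

Since Vmax cancels, v₂/v₁ = [S]₂(Km+[S]₁) / [S]₁(Km+[S]₂).
= 1.74×(0.387+0.355) / (0.355×(0.387+1.74)) = 1.291/0.7551 = 1.71.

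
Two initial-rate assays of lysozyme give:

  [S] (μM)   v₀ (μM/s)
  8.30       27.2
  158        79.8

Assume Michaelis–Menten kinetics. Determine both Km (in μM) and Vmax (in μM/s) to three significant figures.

Km = 19.0 μM; Vmax = 89.4 μM/s

In reciprocal form, 1/v = (Km/Vmax)·(1/[S]) + 1/Vmax. The two points give (1/[S], 1/v) = (0.1205, 0.03676) and (0.006329, 0.01253).
Slope = (0.03676 − 0.01253)/(0.1205 − 0.006329) = 0.2123; intercept = 0.03676 − 0.2123×0.1205 = 0.01119.
Vmax = 1/intercept = 89.4 μM/s; Km = slope × Vmax = 0.2123 × 89.4 = 19.0 μM.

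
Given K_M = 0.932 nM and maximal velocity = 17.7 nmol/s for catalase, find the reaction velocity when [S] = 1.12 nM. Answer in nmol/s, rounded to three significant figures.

9.66 nmol/s

[S]/(Km+[S]) = 1.12/2.052 = 0.5458, the fractional saturation.
v = 0.5458 × Vmax = 0.5458 × 17.7 = 9.66 nmol/s.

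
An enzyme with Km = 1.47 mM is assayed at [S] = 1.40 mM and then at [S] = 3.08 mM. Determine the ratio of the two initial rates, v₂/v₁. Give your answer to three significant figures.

The fractional saturations are [S]/(Km+[S]) = 1.40/2.870 = 0.4878 and 3.08/4.550 = 0.6769.
v₂/v₁ is just their ratio: 0.6769/0.4878 = 1.39.

1.39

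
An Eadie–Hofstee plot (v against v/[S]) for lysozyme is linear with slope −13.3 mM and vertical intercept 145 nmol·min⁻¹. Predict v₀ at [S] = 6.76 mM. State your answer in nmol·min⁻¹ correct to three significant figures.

In the Eadie–Hofstee form v = Vmax − Km·(v/[S]), the slope is −Km and the intercept is Vmax, so Km = 13.3 mM and Vmax = 145 nmol·min⁻¹.
v = 145 × 6.76/(13.3 + 6.76) = 48.9 nmol·min⁻¹.

48.9 nmol·min⁻¹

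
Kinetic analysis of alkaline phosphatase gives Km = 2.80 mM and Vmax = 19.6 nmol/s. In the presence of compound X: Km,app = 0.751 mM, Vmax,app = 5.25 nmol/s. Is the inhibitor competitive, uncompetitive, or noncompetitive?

Both Km and Vmax decrease by the same factor (~3.73-fold) — characteristic of uncompetitive inhibition.

uncompetitive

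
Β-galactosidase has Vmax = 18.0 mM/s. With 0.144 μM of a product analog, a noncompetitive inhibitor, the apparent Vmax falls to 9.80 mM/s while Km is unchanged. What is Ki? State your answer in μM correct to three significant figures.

0.172 μM

Noncompetitive: Vmax,app = Vmax/α with α = 1 + [I]/Ki.
α = Vmax/Vmax,app = 18.0/9.80 = 1.837.
Since α = 1 + [I]/Ki, [I]/Ki = 1.837 − 1 = 0.8367 and Ki = 0.144/0.8367 = 0.172 μM.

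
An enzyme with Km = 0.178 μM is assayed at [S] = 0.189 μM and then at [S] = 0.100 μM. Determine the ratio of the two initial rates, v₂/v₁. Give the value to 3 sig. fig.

Since Vmax cancels, v₂/v₁ = [S]₂(Km+[S]₁) / [S]₁(Km+[S]₂).
= 0.100×(0.178+0.189) / (0.189×(0.178+0.100)) = 0.03670/0.05254 = 0.698.

0.698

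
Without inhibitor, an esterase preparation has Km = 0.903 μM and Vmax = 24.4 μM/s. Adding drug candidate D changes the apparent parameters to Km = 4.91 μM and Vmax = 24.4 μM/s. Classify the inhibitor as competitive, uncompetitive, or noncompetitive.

competitive

Km increases (0.903 → 4.91 μM) while Vmax is unchanged — the hallmark of competitive inhibition.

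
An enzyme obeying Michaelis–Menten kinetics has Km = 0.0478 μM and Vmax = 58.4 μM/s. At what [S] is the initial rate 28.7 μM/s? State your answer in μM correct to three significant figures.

0.0462 μM

The required fractional saturation is v/Vmax = 28.7/58.4 = 0.4914.
Then [S]/(Km+[S]) = 0.4914 ⇒ [S] = 0.0478 × 0.4914/(1 − 0.4914) = 0.0462 μM.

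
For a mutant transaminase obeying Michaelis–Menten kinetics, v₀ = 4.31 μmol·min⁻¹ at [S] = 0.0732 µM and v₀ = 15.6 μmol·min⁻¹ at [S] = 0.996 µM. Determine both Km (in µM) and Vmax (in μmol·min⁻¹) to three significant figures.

In reciprocal form, 1/v = (Km/Vmax)·(1/[S]) + 1/Vmax. The two points give (1/[S], 1/v) = (13.66, 0.2320) and (1.004, 0.06410).
Slope = (0.2320 − 0.06410)/(13.66 − 1.004) = 0.01327; intercept = 0.2320 − 0.01327×13.66 = 0.05078.
Vmax = 1/intercept = 19.7 μmol·min⁻¹; Km = slope × Vmax = 0.01327 × 19.7 = 0.261 µM.

Km = 0.261 µM; Vmax = 19.7 μmol·min⁻¹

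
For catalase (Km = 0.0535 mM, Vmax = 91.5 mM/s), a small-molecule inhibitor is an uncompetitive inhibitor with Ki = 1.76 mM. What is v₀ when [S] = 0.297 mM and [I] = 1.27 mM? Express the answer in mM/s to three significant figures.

α = 1 + [I]/Ki = 1 + 1.27/1.76 = 1.722.
For an uncompetitive inhibitor, both parameters are divided by α, giving Vmax/α and Km/α: Km,app = 0.0311 mM, Vmax,app = 53.1 mM/s.
v = Vmax,app·[S]/(Km,app + [S]) = 53.1 × 0.297/(0.0311 + 0.297) = 48.1 mM/s.

48.1 mM/s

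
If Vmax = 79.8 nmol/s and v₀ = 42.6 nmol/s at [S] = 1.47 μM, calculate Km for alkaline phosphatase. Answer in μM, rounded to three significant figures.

1.28 μM

v/Vmax = 42.6/79.8 = 0.5338 = [S]/(Km+[S]).
So Km + [S] = [S]/0.5338 = 2.754 μM, giving Km = 2.754 − 1.47 = 1.28 μM.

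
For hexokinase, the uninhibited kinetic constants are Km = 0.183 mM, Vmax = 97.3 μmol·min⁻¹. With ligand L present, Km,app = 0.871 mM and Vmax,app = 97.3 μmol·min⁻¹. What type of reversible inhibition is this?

Km increases (0.183 → 0.871 mM) while Vmax is unchanged — the hallmark of competitive inhibition.

competitive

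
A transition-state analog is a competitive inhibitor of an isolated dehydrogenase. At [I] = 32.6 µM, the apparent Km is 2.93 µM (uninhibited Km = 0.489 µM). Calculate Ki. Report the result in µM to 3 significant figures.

6.53 µM

Competitive: Km,app = α·Km with α = 1 + [I]/Ki.
α = Km,app/Km = 2.93/0.489 = 5.992.
Since α = 1 + [I]/Ki, [I]/Ki = 5.992 − 1 = 4.992 and Ki = 32.6/4.992 = 6.53 µM.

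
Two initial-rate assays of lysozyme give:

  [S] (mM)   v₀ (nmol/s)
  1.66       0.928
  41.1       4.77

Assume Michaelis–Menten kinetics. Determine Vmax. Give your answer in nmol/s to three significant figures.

From v = Vmax[S]/(Km+[S]), each point gives Vmax = v(Km+[S])/[S].
Equating: 0.928(Km+1.66)/1.66 = 4.77(Km+41.1)/41.1.
0.5590·Km + 0.928 = 0.1161·Km + 4.77, so (0.5590 − 0.1161)·Km = 4.77 − 0.928.
Km = 3.842/0.4430 = 8.67 mM; then Vmax = 0.928(8.67+1.66)/1.66 = 5.78 nmol/s.

5.78 nmol/s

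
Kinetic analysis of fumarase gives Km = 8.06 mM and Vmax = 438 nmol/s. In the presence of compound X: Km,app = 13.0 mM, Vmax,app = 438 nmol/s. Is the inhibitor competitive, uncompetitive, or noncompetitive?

Km increases (8.06 → 13.0 mM) while Vmax is unchanged — the hallmark of competitive inhibition.

competitive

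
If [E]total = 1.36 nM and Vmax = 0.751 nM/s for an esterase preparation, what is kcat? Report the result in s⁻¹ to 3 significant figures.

kcat = Vmax/[E]total = 0.751 nM/s / 1.36 nM = 0.552 s⁻¹.

0.552 s⁻¹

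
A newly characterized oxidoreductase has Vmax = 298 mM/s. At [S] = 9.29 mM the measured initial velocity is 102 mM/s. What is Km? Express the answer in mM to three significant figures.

17.9 mM

v/Vmax = 102/298 = 0.3423 = [S]/(Km+[S]).
So Km + [S] = [S]/0.3423 = 27.14 mM, giving Km = 27.14 − 9.29 = 17.9 mM.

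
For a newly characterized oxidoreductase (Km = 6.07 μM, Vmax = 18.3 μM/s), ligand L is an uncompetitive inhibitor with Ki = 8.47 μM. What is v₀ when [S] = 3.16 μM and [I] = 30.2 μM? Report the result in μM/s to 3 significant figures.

2.82 μM/s

With α = 1 + [I]/Ki = 1 + 30.2/8.47 = 4.566, the uncompetitive rate law is v = (Vmax/α)·[S] / (Km/α + [S]).
v = (18.3/4.566)×3.16 / (6.07/4.566 + 3.16) = 12.67/4.490 = 2.82 μM/s.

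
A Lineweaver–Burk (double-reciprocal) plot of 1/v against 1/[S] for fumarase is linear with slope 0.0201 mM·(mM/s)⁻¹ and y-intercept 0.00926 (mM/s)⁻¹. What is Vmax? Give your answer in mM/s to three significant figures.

108 mM/s

The y-intercept of a Lineweaver–Burk plot equals 1/Vmax, so Vmax = 1/0.00926 = 108 mM/s.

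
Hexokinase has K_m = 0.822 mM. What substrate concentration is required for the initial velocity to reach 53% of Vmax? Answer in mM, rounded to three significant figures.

0.927 mM

v/Vmax = [S]/(Km+[S]) = 0.53, so [S] = Km·0.53/(1 − 0.53) = 0.822 × 1.128.
[S] = 0.927 mM.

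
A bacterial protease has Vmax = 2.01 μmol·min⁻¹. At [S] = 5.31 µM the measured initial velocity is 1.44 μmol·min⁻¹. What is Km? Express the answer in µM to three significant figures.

From v = Vmax[S]/(Km+[S]), Km = [S](Vmax − v)/v.
Km = 5.31 × (2.01 − 1.44) / 1.44 = 3.027/1.44 = 2.10 µM.

2.10 µM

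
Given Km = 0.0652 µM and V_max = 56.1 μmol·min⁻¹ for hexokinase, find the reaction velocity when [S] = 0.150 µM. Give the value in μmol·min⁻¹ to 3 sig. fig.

v = Vmax·[S]/(Km + [S]) = 56.1 × 0.150 / (0.0652 + 0.150)
  = 8.415 / 0.2152 = 39.1 μmol·min⁻¹.

39.1 μmol·min⁻¹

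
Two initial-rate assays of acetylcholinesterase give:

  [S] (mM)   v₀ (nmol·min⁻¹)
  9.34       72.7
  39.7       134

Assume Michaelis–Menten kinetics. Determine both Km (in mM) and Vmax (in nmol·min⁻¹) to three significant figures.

Km = 13.9 mM; Vmax = 181 nmol·min⁻¹

From v = Vmax[S]/(Km+[S]), each point gives Vmax = v(Km+[S])/[S].
Equating: 72.7(Km+9.34)/9.34 = 134(Km+39.7)/39.7.
7.784·Km + 72.7 = 3.375·Km + 134, so (7.784 − 3.375)·Km = 134 − 72.7.
Km = 61.30/4.408 = 13.9 mM; then Vmax = 72.7(13.9+9.34)/9.34 = 181 nmol·min⁻¹.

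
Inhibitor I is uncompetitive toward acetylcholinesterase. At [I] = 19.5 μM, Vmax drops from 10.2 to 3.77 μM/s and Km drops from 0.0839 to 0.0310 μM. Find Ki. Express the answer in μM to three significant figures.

11.4 μM

Uncompetitive: Vmax,app = Vmax/α (and Km,app = Km/α) with α = 1 + [I]/Ki.
α = Vmax/Vmax,app = 10.2/3.77 = 2.706.
Ki = [I]/(α − 1) = 19.5/1.706 = 11.4 μM.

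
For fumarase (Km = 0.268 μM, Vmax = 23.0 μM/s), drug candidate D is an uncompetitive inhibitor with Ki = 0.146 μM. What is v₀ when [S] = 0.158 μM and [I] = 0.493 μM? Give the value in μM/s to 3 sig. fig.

3.79 μM/s

α = 1 + [I]/Ki = 1 + 0.493/0.146 = 4.377.
For an uncompetitive inhibitor, both parameters are divided by α, giving Vmax/α and Km/α: Km,app = 0.0612 μM, Vmax,app = 5.26 μM/s.
v = Vmax,app·[S]/(Km,app + [S]) = 5.26 × 0.158/(0.0612 + 0.158) = 3.79 μM/s.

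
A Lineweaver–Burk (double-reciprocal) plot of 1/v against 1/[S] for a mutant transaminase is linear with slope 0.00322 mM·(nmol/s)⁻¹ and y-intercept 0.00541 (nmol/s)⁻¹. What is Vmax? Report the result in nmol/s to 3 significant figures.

The y-intercept of a Lineweaver–Burk plot equals 1/Vmax, so Vmax = 1/0.00541 = 185 nmol/s.

185 nmol/s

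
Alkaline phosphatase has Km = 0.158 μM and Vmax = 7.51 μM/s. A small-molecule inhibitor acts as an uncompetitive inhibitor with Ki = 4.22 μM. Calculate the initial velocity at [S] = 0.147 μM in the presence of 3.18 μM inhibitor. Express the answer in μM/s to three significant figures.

2.66 μM/s

α = 1 + [I]/Ki = 1 + 3.18/4.22 = 1.754.
For an uncompetitive inhibitor, both parameters are divided by α, giving Vmax/α and Km/α: Km,app = 0.0901 μM, Vmax,app = 4.28 μM/s.
v = Vmax,app·[S]/(Km,app + [S]) = 4.28 × 0.147/(0.0901 + 0.147) = 2.66 μM/s.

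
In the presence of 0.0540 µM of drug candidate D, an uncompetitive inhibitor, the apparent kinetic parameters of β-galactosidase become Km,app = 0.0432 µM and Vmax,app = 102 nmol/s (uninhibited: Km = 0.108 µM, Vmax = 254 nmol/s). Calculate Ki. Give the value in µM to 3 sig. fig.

0.0362 µM

Uncompetitive: Vmax,app = Vmax/α (and Km,app = Km/α) with α = 1 + [I]/Ki.
α = Vmax/Vmax,app = 254/102 = 2.490.
Ki = [I]/(α − 1) = 0.0540/1.490 = 0.0362 µM.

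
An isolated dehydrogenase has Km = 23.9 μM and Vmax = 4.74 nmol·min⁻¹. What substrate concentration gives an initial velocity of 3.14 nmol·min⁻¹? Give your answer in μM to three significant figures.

Rearranging v = Vmax[S]/(Km+[S]) gives [S] = Km·v/(Vmax − v).
[S] = 23.9 × 3.14 / (4.74 − 3.14) = 75.05/1.600 = 46.9 μM.

46.9 μM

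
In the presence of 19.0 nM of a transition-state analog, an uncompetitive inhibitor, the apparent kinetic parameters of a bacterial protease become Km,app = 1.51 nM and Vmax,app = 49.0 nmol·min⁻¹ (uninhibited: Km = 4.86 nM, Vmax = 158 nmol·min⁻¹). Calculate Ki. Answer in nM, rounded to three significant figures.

8.54 nM

Uncompetitive: Vmax,app = Vmax/α (and Km,app = Km/α) with α = 1 + [I]/Ki.
α = Vmax/Vmax,app = 158/49.0 = 3.224.
Since α = 1 + [I]/Ki, [I]/Ki = 3.224 − 1 = 2.224 and Ki = 19.0/2.224 = 8.54 nM.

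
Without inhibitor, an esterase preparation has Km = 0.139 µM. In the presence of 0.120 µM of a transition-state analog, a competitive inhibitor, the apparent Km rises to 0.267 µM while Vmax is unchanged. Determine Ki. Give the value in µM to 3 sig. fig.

Competitive: Km,app = α·Km with α = 1 + [I]/Ki.
α = Km,app/Km = 0.267/0.139 = 1.921.
Since α = 1 + [I]/Ki, [I]/Ki = 1.921 − 1 = 0.9209 and Ki = 0.120/0.9209 = 0.130 µM.

0.130 µM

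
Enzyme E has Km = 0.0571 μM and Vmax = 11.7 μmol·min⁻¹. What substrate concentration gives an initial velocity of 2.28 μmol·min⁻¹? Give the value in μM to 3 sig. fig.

0.0138 μM

The required fractional saturation is v/Vmax = 2.28/11.7 = 0.1949.
Then [S]/(Km+[S]) = 0.1949 ⇒ [S] = 0.0571 × 0.1949/(1 − 0.1949) = 0.0138 μM.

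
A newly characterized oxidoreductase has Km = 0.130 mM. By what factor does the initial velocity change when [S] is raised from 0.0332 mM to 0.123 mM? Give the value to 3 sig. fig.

Since Vmax cancels, v₂/v₁ = [S]₂(Km+[S]₁) / [S]₁(Km+[S]₂).
= 0.123×(0.130+0.0332) / (0.0332×(0.130+0.123)) = 0.02007/0.008400 = 2.39.

2.39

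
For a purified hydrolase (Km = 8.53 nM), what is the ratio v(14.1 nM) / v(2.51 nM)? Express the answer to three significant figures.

The fractional saturations are [S]/(Km+[S]) = 2.51/11.04 = 0.2274 and 14.1/22.63 = 0.6231.
v₂/v₁ is just their ratio: 0.6231/0.2274 = 2.74.

2.74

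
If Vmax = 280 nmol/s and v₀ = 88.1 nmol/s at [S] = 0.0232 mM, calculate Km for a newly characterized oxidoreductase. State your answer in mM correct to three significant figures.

0.0505 mM

From v = Vmax[S]/(Km+[S]), Km = [S](Vmax − v)/v.
Km = 0.0232 × (280 − 88.1) / 88.1 = 4.452/88.1 = 0.0505 mM.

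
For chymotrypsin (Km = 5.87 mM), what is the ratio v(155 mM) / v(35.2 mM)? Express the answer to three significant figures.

Since Vmax cancels, v₂/v₁ = [S]₂(Km+[S]₁) / [S]₁(Km+[S]₂).
= 155×(5.87+35.2) / (35.2×(5.87+155)) = 6366/5663 = 1.12.

1.12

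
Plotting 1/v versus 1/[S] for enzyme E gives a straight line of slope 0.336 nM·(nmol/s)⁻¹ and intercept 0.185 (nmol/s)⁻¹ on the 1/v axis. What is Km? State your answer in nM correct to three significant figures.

1.82 nM

y-intercept = 1/Vmax ⇒ Vmax = 5.41 nmol/s; slope = Km/Vmax ⇒ Km = slope × Vmax.
Km = 0.336 × 5.41 = 1.82 nM.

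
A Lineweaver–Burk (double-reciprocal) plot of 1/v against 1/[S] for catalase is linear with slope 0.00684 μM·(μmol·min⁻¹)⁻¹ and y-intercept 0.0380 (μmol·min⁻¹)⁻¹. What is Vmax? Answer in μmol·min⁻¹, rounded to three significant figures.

26.3 μmol·min⁻¹

The y-intercept of a Lineweaver–Burk plot equals 1/Vmax, so Vmax = 1/0.0380 = 26.3 μmol·min⁻¹.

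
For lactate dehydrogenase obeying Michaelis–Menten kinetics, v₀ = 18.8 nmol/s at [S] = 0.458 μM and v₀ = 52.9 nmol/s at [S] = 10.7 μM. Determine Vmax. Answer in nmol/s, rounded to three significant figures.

From v = Vmax[S]/(Km+[S]), each point gives Vmax = v(Km+[S])/[S].
Equating: 18.8(Km+0.458)/0.458 = 52.9(Km+10.7)/10.7.
41.05·Km + 18.8 = 4.944·Km + 52.9, so (41.05 − 4.944)·Km = 52.9 − 18.8.
Km = 34.10/36.10 = 0.944 μM; then Vmax = 18.8(0.944+0.458)/0.458 = 57.6 nmol/s.

57.6 nmol/s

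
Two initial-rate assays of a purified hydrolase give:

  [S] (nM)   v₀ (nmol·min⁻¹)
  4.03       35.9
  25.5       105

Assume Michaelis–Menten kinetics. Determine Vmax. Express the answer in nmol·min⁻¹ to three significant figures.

In reciprocal form, 1/v = (Km/Vmax)·(1/[S]) + 1/Vmax. The two points give (1/[S], 1/v) = (0.2481, 0.02786) and (0.03922, 0.009524).
Slope = (0.02786 − 0.009524)/(0.2481 − 0.03922) = 0.08774; intercept = 0.02786 − 0.08774×0.2481 = 0.006083.
Vmax = 1/intercept = 164 nmol·min⁻¹; Km = slope × Vmax = 0.08774 × 164 = 14.4 nM.

164 nmol·min⁻¹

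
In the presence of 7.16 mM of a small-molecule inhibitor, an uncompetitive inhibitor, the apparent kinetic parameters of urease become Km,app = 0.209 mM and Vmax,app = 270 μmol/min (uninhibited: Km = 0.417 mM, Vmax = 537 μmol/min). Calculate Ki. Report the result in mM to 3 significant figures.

7.24 mM

Uncompetitive: Vmax,app = Vmax/α (and Km,app = Km/α) with α = 1 + [I]/Ki.
α = Vmax/Vmax,app = 537/270 = 1.989.
Since α = 1 + [I]/Ki, [I]/Ki = 1.989 − 1 = 0.9889 and Ki = 7.16/0.9889 = 7.24 mM.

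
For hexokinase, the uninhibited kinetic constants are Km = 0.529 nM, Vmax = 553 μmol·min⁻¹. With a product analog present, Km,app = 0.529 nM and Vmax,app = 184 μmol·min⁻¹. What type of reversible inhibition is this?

Vmax decreases (553 → 184 μmol·min⁻¹) while Km is unchanged — pure noncompetitive inhibition.

noncompetitive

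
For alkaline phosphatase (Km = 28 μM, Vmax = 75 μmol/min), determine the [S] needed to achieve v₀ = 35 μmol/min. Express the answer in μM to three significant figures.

Rearranging v = Vmax[S]/(Km+[S]) gives [S] = Km·v/(Vmax − v).
[S] = 28 × 35 / (75 − 35) = 980.0/40.00 = 24.5 μM.

24.5 μM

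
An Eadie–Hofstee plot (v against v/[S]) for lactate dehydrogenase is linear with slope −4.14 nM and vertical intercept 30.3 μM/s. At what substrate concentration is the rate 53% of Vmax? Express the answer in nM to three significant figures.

4.67 nM

The Eadie–Hofstee slope gives Km = 4.14 nM (slope = −Km).
v/Vmax = [S]/(Km+[S]) = 0.53 ⇒ [S] = Km·0.53/(1−0.53) = 4.14 × 1.128 = 4.67 nM.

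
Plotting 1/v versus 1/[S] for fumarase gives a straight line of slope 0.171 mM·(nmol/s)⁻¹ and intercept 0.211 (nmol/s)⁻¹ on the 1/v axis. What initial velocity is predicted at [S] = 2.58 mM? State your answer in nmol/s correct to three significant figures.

3.61 nmol/s

The y-intercept is 1/Vmax, so Vmax = 1/0.211 = 4.74 nmol/s.
The slope is Km/Vmax, so Km = 0.171 × 4.74 = 0.810 mM.
Then v = 4.74 × 2.58/(0.810 + 2.58) = 3.61 nmol/s.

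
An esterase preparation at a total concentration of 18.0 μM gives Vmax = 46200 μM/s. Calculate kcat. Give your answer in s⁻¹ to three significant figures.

kcat = Vmax/[E]total = 46200 μM/s / 18.0 μM = 2570 s⁻¹.

2570 s⁻¹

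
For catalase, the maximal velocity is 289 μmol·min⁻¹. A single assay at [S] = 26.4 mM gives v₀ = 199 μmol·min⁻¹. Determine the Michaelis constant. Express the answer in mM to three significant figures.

11.9 mM

v/Vmax = 199/289 = 0.6886 = [S]/(Km+[S]).
So Km + [S] = [S]/0.6886 = 38.34 mM, giving Km = 38.34 − 26.4 = 11.9 mM.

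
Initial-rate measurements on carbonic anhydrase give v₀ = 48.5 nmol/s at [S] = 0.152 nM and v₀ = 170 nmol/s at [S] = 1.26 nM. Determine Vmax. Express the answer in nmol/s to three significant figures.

259 nmol/s

From v = Vmax[S]/(Km+[S]), each point gives Vmax = v(Km+[S])/[S].
Equating: 48.5(Km+0.152)/0.152 = 170(Km+1.26)/1.26.
319.1·Km + 48.5 = 134.9·Km + 170, so (319.1 − 134.9)·Km = 170 − 48.5.
Km = 121.5/184.2 = 0.660 nM; then Vmax = 48.5(0.660+0.152)/0.152 = 259 nmol/s.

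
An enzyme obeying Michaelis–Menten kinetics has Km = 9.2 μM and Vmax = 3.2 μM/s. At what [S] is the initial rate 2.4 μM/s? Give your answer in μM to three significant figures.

27.6 μM

The required fractional saturation is v/Vmax = 2.4/3.2 = 0.7500.
Then [S]/(Km+[S]) = 0.7500 ⇒ [S] = 9.2 × 0.7500/(1 − 0.7500) = 27.6 μM.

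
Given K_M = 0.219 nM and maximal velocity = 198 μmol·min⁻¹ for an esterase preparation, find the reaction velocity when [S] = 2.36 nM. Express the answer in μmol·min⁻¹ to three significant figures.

181 μmol·min⁻¹

[S]/(Km+[S]) = 2.36/2.579 = 0.9151, the fractional saturation.
v = 0.9151 × Vmax = 0.9151 × 198 = 181 μmol·min⁻¹.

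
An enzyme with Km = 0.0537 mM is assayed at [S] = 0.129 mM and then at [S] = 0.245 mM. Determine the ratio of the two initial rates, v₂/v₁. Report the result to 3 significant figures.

1.16

Since Vmax cancels, v₂/v₁ = [S]₂(Km+[S]₁) / [S]₁(Km+[S]₂).
= 0.245×(0.0537+0.129) / (0.129×(0.0537+0.245)) = 0.04476/0.03853 = 1.16.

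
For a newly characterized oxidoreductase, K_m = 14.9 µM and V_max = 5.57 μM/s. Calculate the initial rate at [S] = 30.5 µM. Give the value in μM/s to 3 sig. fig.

3.74 μM/s

[S]/(Km+[S]) = 30.5/45.40 = 0.6718, the fractional saturation.
v = 0.6718 × Vmax = 0.6718 × 5.57 = 3.74 μM/s.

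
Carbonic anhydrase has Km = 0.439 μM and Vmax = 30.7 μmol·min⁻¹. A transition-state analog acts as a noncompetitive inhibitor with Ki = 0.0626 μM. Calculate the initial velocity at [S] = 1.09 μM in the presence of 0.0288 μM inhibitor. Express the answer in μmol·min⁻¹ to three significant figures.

α = 1 + [I]/Ki = 1 + 0.0288/0.0626 = 1.460.
For a noncompetitive inhibitor, Vmax is reduced to Vmax/α while Km is unchanged: Km,app = 0.439 μM, Vmax,app = 21.0 μmol·min⁻¹.
v = Vmax,app·[S]/(Km,app + [S]) = 21.0 × 1.09/(0.439 + 1.09) = 15.0 μmol·min⁻¹.

15.0 μmol·min⁻¹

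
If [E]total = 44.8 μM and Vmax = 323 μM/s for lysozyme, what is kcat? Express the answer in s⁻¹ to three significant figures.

kcat = Vmax/[E]total = 323 μM/s / 44.8 μM = 7.21 s⁻¹.

7.21 s⁻¹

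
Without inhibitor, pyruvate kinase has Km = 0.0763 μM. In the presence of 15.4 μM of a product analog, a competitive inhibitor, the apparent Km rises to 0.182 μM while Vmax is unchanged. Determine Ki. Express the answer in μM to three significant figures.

Competitive: Km,app = α·Km with α = 1 + [I]/Ki.
α = Km,app/Km = 0.182/0.0763 = 2.385.
Ki = [I]/(α − 1) = 15.4/1.385 = 11.1 μM.

11.1 μM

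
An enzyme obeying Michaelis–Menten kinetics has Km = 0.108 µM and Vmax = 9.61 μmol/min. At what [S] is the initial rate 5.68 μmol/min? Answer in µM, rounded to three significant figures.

0.156 µM

Rearranging v = Vmax[S]/(Km+[S]) gives [S] = Km·v/(Vmax − v).
[S] = 0.108 × 5.68 / (9.61 − 5.68) = 0.6134/3.930 = 0.156 µM.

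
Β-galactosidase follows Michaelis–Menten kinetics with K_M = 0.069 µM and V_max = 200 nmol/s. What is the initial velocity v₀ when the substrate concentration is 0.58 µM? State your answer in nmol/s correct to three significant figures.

v = Vmax·[S]/(Km + [S]) = 200 × 0.58 / (0.069 + 0.58)
  = 116.0 / 0.6490 = 179 nmol/s.

179 nmol/s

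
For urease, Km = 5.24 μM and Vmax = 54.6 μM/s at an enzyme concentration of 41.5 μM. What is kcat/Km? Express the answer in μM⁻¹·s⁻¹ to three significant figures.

0.251 μM⁻¹·s⁻¹

kcat = Vmax/[E]total = 54.6/41.5 = 1.32 s⁻¹.
kcat/Km = 1.32/5.24 = 0.251 μM⁻¹·s⁻¹.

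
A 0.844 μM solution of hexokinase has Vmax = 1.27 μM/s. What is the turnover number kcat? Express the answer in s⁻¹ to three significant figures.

kcat = Vmax/[E]total = 1.27 μM/s / 0.844 μM = 1.50 s⁻¹.

1.50 s⁻¹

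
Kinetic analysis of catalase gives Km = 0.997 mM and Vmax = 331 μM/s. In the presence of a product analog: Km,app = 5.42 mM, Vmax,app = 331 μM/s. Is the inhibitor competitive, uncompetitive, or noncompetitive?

competitive

Km increases (0.997 → 5.42 mM) while Vmax is unchanged — the hallmark of competitive inhibition.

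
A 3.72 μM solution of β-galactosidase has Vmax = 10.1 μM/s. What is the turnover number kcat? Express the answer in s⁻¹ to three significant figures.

kcat = Vmax/[E]total = 10.1 μM/s / 3.72 μM = 2.72 s⁻¹.

2.72 s⁻¹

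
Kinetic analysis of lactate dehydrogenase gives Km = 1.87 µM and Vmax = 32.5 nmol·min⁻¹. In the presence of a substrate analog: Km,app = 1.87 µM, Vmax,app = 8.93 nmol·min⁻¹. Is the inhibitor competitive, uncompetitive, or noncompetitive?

noncompetitive

Vmax decreases (32.5 → 8.93 nmol·min⁻¹) while Km is unchanged — pure noncompetitive inhibition.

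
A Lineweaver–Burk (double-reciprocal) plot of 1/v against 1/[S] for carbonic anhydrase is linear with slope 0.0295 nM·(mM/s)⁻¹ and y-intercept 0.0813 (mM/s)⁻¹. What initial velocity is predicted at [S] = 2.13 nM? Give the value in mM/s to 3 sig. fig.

The y-intercept is 1/Vmax, so Vmax = 1/0.0813 = 12.3 mM/s.
The slope is Km/Vmax, so Km = 0.0295 × 12.3 = 0.363 nM.
Then v = 12.3 × 2.13/(0.363 + 2.13) = 10.5 mM/s.

10.5 mM/s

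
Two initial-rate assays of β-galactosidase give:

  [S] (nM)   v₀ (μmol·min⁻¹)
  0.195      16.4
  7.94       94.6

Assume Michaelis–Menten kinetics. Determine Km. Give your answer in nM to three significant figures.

In reciprocal form, 1/v = (Km/Vmax)·(1/[S]) + 1/Vmax. The two points give (1/[S], 1/v) = (5.128, 0.06098) and (0.1259, 0.01057).
Slope = (0.06098 − 0.01057)/(5.128 − 0.1259) = 0.01008; intercept = 0.06098 − 0.01008×5.128 = 0.009302.
Vmax = 1/intercept = 108 μmol·min⁻¹; Km = slope × Vmax = 0.01008 × 108 = 1.08 nM.

1.08 nM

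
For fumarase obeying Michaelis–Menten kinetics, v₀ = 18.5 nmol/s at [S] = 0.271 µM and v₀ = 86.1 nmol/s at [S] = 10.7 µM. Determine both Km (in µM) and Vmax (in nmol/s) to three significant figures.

Km = 1.12 µM; Vmax = 95.1 nmol/s

From v = Vmax[S]/(Km+[S]), each point gives Vmax = v(Km+[S])/[S].
Equating: 18.5(Km+0.271)/0.271 = 86.1(Km+10.7)/10.7.
68.27·Km + 18.5 = 8.047·Km + 86.1, so (68.27 − 8.047)·Km = 86.1 − 18.5.
Km = 67.60/60.22 = 1.12 µM; then Vmax = 18.5(1.12+0.271)/0.271 = 95.1 nmol/s.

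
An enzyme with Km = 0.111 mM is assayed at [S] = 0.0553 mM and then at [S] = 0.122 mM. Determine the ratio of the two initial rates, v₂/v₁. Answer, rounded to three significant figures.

Since Vmax cancels, v₂/v₁ = [S]₂(Km+[S]₁) / [S]₁(Km+[S]₂).
= 0.122×(0.111+0.0553) / (0.0553×(0.111+0.122)) = 0.02029/0.01288 = 1.57.

1.57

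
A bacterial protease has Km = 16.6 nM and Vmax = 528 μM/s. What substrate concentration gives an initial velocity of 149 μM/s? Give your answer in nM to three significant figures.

6.53 nM

The required fractional saturation is v/Vmax = 149/528 = 0.2822.
Then [S]/(Km+[S]) = 0.2822 ⇒ [S] = 16.6 × 0.2822/(1 − 0.2822) = 6.53 nM.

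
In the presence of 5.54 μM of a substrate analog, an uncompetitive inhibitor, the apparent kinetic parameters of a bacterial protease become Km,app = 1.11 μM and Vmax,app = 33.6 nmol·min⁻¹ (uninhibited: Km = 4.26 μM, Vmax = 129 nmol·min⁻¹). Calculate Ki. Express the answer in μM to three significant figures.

1.95 μM

Uncompetitive: Vmax,app = Vmax/α (and Km,app = Km/α) with α = 1 + [I]/Ki.
α = Vmax/Vmax,app = 129/33.6 = 3.839.
Since α = 1 + [I]/Ki, [I]/Ki = 3.839 − 1 = 2.839 and Ki = 5.54/2.839 = 1.95 μM.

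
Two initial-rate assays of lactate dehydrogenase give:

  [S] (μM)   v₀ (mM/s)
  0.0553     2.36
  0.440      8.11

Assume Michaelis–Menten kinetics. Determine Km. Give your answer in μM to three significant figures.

From v = Vmax[S]/(Km+[S]), each point gives Vmax = v(Km+[S])/[S].
Equating: 2.36(Km+0.0553)/0.0553 = 8.11(Km+0.440)/0.440.
42.68·Km + 2.36 = 18.43·Km + 8.11, so (42.68 − 18.43)·Km = 8.11 − 2.36.
Km = 5.750/24.24 = 0.237 μM; then Vmax = 2.36(0.237+0.0553)/0.0553 = 12.5 mM/s.

0.237 μM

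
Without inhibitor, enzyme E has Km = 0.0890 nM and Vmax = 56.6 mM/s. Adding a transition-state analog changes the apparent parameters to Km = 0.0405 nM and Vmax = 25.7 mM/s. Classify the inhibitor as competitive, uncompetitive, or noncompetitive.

uncompetitive

Both Km and Vmax decrease by the same factor (~2.20-fold) — characteristic of uncompetitive inhibition.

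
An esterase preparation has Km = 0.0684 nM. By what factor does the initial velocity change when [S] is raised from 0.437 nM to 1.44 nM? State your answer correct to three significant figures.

The fractional saturations are [S]/(Km+[S]) = 0.437/0.5054 = 0.8647 and 1.44/1.508 = 0.9547.
v₂/v₁ is just their ratio: 0.9547/0.8647 = 1.10.

1.10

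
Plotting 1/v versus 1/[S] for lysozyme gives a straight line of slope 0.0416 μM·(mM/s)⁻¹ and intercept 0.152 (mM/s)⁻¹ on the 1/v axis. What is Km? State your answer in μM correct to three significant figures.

y-intercept = 1/Vmax ⇒ Vmax = 6.58 mM/s; slope = Km/Vmax ⇒ Km = slope × Vmax.
Km = 0.0416 × 6.58 = 0.274 μM.

0.274 μM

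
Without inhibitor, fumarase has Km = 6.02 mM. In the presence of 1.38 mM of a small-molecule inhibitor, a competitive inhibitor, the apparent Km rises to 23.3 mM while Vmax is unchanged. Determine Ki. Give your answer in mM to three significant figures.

0.481 mM

Competitive: Km,app = α·Km with α = 1 + [I]/Ki.
α = Km,app/Km = 23.3/6.02 = 3.870.
Ki = [I]/(α − 1) = 1.38/2.870 = 0.481 mM.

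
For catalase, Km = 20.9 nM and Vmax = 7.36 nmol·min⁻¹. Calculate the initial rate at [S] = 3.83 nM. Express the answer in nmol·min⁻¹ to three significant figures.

1.14 nmol·min⁻¹

[S]/(Km+[S]) = 3.83/24.73 = 0.1549, the fractional saturation.
v = 0.1549 × Vmax = 0.1549 × 7.36 = 1.14 nmol·min⁻¹.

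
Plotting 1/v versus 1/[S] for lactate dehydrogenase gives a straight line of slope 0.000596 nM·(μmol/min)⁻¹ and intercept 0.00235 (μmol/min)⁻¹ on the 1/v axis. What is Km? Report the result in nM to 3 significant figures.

y-intercept = 1/Vmax ⇒ Vmax = 426 μmol/min; slope = Km/Vmax ⇒ Km = slope × Vmax.
Km = 0.000596 × 426 = 0.254 nM.

0.254 nM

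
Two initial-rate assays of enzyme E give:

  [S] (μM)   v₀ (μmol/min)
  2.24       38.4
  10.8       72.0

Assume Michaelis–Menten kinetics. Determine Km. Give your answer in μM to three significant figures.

3.21 μM

From v = Vmax[S]/(Km+[S]), each point gives Vmax = v(Km+[S])/[S].
Equating: 38.4(Km+2.24)/2.24 = 72.0(Km+10.8)/10.8.
17.14·Km + 38.4 = 6.667·Km + 72.0, so (17.14 − 6.667)·Km = 72.0 − 38.4.
Km = 33.60/10.48 = 3.21 μM; then Vmax = 38.4(3.21+2.24)/2.24 = 93.4 μmol/min.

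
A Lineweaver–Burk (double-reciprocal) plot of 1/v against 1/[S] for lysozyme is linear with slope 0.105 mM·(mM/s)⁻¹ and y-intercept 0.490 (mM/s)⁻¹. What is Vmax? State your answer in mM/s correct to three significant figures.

The y-intercept of a Lineweaver–Burk plot equals 1/Vmax, so Vmax = 1/0.490 = 2.04 mM/s.

2.04 mM/s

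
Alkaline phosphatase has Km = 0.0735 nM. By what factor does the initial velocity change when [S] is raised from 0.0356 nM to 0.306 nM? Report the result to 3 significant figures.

The fractional saturations are [S]/(Km+[S]) = 0.0356/0.1091 = 0.3263 and 0.306/0.3795 = 0.8063.
v₂/v₁ is just their ratio: 0.8063/0.3263 = 2.47.

2.47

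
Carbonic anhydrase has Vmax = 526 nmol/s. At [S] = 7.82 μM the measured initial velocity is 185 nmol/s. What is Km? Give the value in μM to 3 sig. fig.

14.4 μM

From v = Vmax[S]/(Km+[S]), Km = [S](Vmax − v)/v.
Km = 7.82 × (526 − 185) / 185 = 2667/185 = 14.4 μM.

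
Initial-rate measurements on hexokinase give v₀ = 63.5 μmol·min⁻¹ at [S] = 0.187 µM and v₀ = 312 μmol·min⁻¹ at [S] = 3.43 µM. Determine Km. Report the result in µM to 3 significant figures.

1.00 µM

In reciprocal form, 1/v = (Km/Vmax)·(1/[S]) + 1/Vmax. The two points give (1/[S], 1/v) = (5.348, 0.01575) and (0.2915, 0.003205).
Slope = (0.01575 − 0.003205)/(5.348 − 0.2915) = 0.002481; intercept = 0.01575 − 0.002481×5.348 = 0.002482.
Vmax = 1/intercept = 403 μmol·min⁻¹; Km = slope × Vmax = 0.002481 × 403 = 1.00 µM.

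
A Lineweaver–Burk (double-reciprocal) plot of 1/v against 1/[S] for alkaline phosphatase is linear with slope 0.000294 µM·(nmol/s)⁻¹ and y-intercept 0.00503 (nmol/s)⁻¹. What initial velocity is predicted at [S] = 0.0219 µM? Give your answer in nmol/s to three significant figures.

54.2 nmol/s

The y-intercept is 1/Vmax, so Vmax = 1/0.00503 = 199 nmol/s.
The slope is Km/Vmax, so Km = 0.000294 × 199 = 0.0584 µM.
Then v = 199 × 0.0219/(0.0584 + 0.0219) = 54.2 nmol/s.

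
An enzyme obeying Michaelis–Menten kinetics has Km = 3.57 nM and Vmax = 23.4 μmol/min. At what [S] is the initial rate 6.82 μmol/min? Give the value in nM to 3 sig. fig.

1.47 nM

Rearranging v = Vmax[S]/(Km+[S]) gives [S] = Km·v/(Vmax − v).
[S] = 3.57 × 6.82 / (23.4 − 6.82) = 24.35/16.58 = 1.47 nM.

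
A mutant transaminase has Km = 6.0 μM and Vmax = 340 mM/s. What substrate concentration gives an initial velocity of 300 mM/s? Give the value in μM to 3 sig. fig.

The required fractional saturation is v/Vmax = 300/340 = 0.8824.
Then [S]/(Km+[S]) = 0.8824 ⇒ [S] = 6.0 × 0.8824/(1 − 0.8824) = 45.0 μM.

45.0 μM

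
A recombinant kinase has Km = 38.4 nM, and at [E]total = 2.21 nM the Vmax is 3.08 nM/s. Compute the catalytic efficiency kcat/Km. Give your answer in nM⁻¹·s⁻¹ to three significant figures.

0.0363 nM⁻¹·s⁻¹

kcat = Vmax/[E]total = 3.08/2.21 = 1.39 s⁻¹.
kcat/Km = 1.39/38.4 = 0.0363 nM⁻¹·s⁻¹.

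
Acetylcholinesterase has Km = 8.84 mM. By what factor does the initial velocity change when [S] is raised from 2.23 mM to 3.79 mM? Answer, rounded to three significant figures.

1.49

Since Vmax cancels, v₂/v₁ = [S]₂(Km+[S]₁) / [S]₁(Km+[S]₂).
= 3.79×(8.84+2.23) / (2.23×(8.84+3.79)) = 41.96/28.16 = 1.49.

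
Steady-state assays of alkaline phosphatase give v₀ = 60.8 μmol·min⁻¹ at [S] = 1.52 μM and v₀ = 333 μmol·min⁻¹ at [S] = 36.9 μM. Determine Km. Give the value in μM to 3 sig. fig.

In reciprocal form, 1/v = (Km/Vmax)·(1/[S]) + 1/Vmax. The two points give (1/[S], 1/v) = (0.6579, 0.01645) and (0.02710, 0.003003).
Slope = (0.01645 − 0.003003)/(0.6579 − 0.02710) = 0.02131; intercept = 0.01645 − 0.02131×0.6579 = 0.002425.
Vmax = 1/intercept = 412 μmol·min⁻¹; Km = slope × Vmax = 0.02131 × 412 = 8.79 μM.

8.79 μM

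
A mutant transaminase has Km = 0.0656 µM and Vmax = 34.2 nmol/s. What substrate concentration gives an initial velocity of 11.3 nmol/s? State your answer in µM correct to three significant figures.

The required fractional saturation is v/Vmax = 11.3/34.2 = 0.3304.
Then [S]/(Km+[S]) = 0.3304 ⇒ [S] = 0.0656 × 0.3304/(1 − 0.3304) = 0.0324 µM.

0.0324 µM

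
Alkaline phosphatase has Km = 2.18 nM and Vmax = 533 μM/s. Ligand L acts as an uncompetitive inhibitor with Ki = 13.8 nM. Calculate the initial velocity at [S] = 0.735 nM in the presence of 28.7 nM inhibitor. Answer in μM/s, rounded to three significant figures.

α = 1 + [I]/Ki = 1 + 28.7/13.8 = 3.080.
For an uncompetitive inhibitor, both parameters are divided by α, giving Vmax/α and Km/α: Km,app = 0.708 nM, Vmax,app = 173 μM/s.
v = Vmax,app·[S]/(Km,app + [S]) = 173 × 0.735/(0.708 + 0.735) = 88.2 μM/s.

88.2 μM/s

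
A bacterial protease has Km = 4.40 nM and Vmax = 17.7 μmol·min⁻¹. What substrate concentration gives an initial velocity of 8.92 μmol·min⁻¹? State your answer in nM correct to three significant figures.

The required fractional saturation is v/Vmax = 8.92/17.7 = 0.5040.
Then [S]/(Km+[S]) = 0.5040 ⇒ [S] = 4.40 × 0.5040/(1 − 0.5040) = 4.47 nM.

4.47 nM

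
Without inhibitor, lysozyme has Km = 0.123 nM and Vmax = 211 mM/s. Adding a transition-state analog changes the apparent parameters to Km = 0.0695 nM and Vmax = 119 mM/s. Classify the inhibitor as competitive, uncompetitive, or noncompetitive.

uncompetitive

Both Km and Vmax decrease by the same factor (~1.77-fold) — characteristic of uncompetitive inhibition.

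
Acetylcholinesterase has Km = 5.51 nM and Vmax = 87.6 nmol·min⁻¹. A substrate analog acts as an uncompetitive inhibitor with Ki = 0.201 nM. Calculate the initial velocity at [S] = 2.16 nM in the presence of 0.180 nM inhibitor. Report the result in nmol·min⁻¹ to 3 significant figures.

With α = 1 + [I]/Ki = 1 + 0.180/0.201 = 1.896, the uncompetitive rate law is v = (Vmax/α)·[S] / (Km/α + [S]).
v = (87.6/1.896)×2.16 / (5.51/1.896 + 2.16) = 99.82/5.067 = 19.7 nmol·min⁻¹.

19.7 nmol·min⁻¹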